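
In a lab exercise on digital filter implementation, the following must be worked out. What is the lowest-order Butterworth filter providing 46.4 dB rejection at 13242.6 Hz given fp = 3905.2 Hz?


Butterworth filter order formula:
n = log10(10^(A/10) - 1) / (2 * log10(f_stop/f_pass))
10^(46.4/10) - 1 = 43650.5832
f_stop/f_pass = 13242.6 / 3905.2 = 3.391
n = 4.3746 -> ceil = 5

5


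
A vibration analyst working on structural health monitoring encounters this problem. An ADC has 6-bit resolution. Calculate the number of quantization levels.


Number of quantization levels = 2^N
= 2^6
= 64

64


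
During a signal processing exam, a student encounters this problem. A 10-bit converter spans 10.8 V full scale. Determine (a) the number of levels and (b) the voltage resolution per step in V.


Step 1 — number of quantization levels:
L = 2^N = 2^10 = 1024

Step 2 — LSB step size:
delta = Vfs / L
      = 10.8 / 1024
      = 0.01054688 V

Levels = 1024; step size = 0.01054688 V


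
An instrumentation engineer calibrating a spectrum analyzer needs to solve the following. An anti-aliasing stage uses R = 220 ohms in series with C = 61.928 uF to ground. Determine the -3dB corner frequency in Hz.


Cutoff frequency of a first-order RC filter:
fc = 1 / (2 * pi * R * C)
C = 61.928 uF = 6.1928e-05 F
fc = 1 / (2 * pi * 220 * 6.1928e-05)
   = 1 / 0.085603121934664
   = 11.681817 Hz

11.681817 Hz


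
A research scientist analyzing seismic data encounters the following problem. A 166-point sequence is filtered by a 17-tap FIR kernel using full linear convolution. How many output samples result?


Linear convolution output length:
L = N + M - 1
  = 166 + 17 - 1
  = 182 samples

182


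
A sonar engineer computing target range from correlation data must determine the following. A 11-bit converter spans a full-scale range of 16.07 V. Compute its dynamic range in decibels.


Dynamic range from full-scale to LSB:
V_min = V_max / 2^bits = 16.07 / 2^11
DR = 20 * log10(V_max / V_min)
   = 20 * log10(2^11)
   = 20 * 11 * log10(2)
   = 66.23 dB

66.23 dB


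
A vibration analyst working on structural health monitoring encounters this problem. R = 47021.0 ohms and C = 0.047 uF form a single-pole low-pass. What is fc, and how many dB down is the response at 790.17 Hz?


Step 1 — cutoff frequency:
fc = 1 / (2*pi*R*C)
C = 0.047 uF = 4.7e-08 F
fc = 1 / (2*pi*47021.0*4.7e-08)
   = 72.0162 Hz

Step 2 — magnitude at f = 790.17 Hz:
|H(f)| = 1 / sqrt(1 + (f/fc)^2)
f/fc = 790.17 / 72.0162 = 10.972115
|H| = 1 / sqrt(1 + 120.387308) = 0.0907639
|H|_dB = 20*log10(0.0907639) = -20.84 dB

fc = 72.0162 Hz; |H(790.17 Hz)| = -20.84 dB


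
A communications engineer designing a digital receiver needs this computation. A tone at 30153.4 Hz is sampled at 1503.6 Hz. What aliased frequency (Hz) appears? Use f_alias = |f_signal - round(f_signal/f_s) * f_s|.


Compute the nearest integer multiple of fs to the signal:
n = round(30153.4 / 1503.6) = 20
f_alias = |30153.4 - 20 * 1503.6|
        = |30153.4 - 30072.0|
        = 81.4 Hz

81.4


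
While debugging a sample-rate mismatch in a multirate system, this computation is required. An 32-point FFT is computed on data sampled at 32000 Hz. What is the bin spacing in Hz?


DFT frequency resolution:
df = fs / N
   = 32000 / 32
   = 1000.0 Hz

1000.0 Hz


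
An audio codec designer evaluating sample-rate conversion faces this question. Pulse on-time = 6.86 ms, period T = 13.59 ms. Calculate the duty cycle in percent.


Duty cycle as a percentage:
DC = (t_on / T) * 100
   = (6.86 / 13.59) * 100
   = 0.504783 * 100
   = 50.48 %

50.48 %


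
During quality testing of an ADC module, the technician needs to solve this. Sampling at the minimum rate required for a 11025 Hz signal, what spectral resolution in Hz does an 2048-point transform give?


Step 1 — Nyquist sampling rate:
fs = 2 * fmax = 2 * 11025 = 22050 Hz

Step 2 — DFT bin spacing:
df = fs / N = 22050 / 2048 = 10.7666 Hz

10.7666 Hz


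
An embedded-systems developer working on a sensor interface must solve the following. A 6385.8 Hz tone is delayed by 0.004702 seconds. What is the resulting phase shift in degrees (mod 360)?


Phase shift from frequency and time delay:
phi = 360 * f * t_delay
    = 360 * 6385.8 * 0.004702
    = 10809.37 degrees
    mod 360 = 9.37 degrees

9.37 degrees


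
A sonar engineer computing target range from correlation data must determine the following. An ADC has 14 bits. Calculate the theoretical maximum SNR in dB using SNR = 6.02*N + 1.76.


Theoretical SNR for a full-scale sinusoid:
SNR = 6.02 * N + 1.76
    = 6.02 * 14 + 1.76
    = 84.28 + 1.76
    = 86.04 dB

86.04 dB


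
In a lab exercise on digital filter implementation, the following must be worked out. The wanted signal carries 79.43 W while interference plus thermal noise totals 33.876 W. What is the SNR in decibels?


SNR in decibels:
SNR = 10 * log10(Ps / Pn)
    = 10 * log10(79.43 / 33.876)
    = 10 * log10(2.3447)
    = 10 * 0.3701
    = 3.7 dB

3.7 dB


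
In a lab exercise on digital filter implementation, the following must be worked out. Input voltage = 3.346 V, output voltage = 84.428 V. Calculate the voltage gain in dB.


Voltage gain in dB:
G = 20 * log10(Vout / Vin)
  = 20 * log10(84.428 / 3.346)
  = 20 * log10(25.232516)
  = 20 * 1.401961
  = 28.04 dB

28.04 dB


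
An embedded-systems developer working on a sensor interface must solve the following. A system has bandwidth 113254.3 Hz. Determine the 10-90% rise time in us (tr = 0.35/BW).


Rise time from bandwidth relationship:
tr = 0.35 / BW
   = 0.35 / 113254.3
   = 3.090390387e-06 s
   = 3.0904 us

3.0904 us


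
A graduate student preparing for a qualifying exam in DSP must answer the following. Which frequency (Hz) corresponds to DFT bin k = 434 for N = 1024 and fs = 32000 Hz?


Frequency of DFT bin k:
f_k = k * fs / N
    = 434 * 32000 / 1024
    = 13888000 / 1024
    = 13562.5 Hz

13562.5 Hz


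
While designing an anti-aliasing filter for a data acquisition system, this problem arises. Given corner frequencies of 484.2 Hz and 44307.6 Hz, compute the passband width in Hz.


Bandwidth is the difference of -3dB frequencies:
BW = f_high - f_low
   = 44307.6 - 484.2
   = 43823.4 Hz

43823.4 Hz


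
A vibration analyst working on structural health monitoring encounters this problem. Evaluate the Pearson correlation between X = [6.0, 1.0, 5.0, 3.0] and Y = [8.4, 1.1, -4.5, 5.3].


Pearson correlation coefficient (population):
r = cov(X,Y) / (std(X) * std(Y))
Mean X = 3.75, Mean Y = 2.575
Cov(X,Y) = 1.56875
Std(X) = 1.920286, Std(Y) = 4.837032
r = 0.1689

0.1689


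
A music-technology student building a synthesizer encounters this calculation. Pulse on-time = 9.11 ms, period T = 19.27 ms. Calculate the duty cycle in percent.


Duty cycle as a percentage:
DC = (t_on / T) * 100
   = (9.11 / 19.27) * 100
   = 0.472756 * 100
   = 47.28 %

47.28 %


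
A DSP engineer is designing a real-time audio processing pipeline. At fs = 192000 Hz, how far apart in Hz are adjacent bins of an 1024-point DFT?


DFT frequency resolution:
df = fs / N
   = 192000 / 1024
   = 187.5 Hz

187.5 Hz


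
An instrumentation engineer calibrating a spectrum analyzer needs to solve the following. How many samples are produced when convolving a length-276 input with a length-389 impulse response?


Linear convolution output length:
L = N + M - 1
  = 276 + 389 - 1
  = 664 samples

664


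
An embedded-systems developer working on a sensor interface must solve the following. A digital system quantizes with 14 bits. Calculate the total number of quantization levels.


Number of quantization levels = 2^N
= 2^14
= 16384

16384


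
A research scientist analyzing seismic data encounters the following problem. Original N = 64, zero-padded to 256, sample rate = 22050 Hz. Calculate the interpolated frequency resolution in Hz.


Frequency resolution after zero-padding:
N_padded = 64 * 4 = 256
df = fs / N_padded
   = 22050 / 256
   = 86.1328 Hz

86.1328 Hz


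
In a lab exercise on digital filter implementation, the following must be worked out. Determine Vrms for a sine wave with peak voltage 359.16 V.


RMS voltage for a sinusoidal waveform:
V_rms = V_peak / sqrt(2)
      = 359.16 / 1.414214
      = 253.964 V

253.964 V


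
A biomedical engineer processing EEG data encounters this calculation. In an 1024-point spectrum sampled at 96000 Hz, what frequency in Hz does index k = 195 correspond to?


Frequency of DFT bin k:
f_k = k * fs / N
    = 195 * 96000 / 1024
    = 18720000 / 1024
    = 18281.25 Hz

18281.25 Hz


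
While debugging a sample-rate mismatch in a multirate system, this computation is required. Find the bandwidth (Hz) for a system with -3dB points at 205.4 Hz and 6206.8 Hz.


Bandwidth is the difference of -3dB frequencies:
BW = f_high - f_low
   = 6206.8 - 205.4
   = 6001.4 Hz

6001.4 Hz


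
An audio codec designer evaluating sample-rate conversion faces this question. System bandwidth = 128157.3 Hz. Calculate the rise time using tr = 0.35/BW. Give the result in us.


Rise time from bandwidth relationship:
tr = 0.35 / BW
   = 0.35 / 128157.3
   = 2.731018834e-06 s
   = 2.731 us

2.731 us


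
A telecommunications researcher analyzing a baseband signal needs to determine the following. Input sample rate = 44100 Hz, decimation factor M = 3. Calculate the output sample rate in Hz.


Decimation reduces the sample rate:
fs_out = fs_in / M
       = 44100 / 3
       = 14700.0 Hz

14700.0 Hz


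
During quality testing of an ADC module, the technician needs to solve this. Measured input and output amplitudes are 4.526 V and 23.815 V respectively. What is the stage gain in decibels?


Voltage gain in dB:
G = 20 * log10(Vout / Vin)
  = 20 * log10(23.815 / 4.526)
  = 20 * log10(5.261821)
  = 20 * 0.721136
  = 14.42 dB

14.42 dB


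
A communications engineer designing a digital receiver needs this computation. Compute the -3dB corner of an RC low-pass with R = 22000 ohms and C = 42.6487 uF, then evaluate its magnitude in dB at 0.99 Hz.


Step 1 — cutoff frequency:
fc = 1 / (2*pi*R*C)
C = 42.6487 uF = 4.26487e-05 F
fc = 1 / (2*pi*22000*4.26487e-05)
   = 0.169626 Hz

Step 2 — magnitude at f = 0.99 Hz:
|H(f)| = 1 / sqrt(1 + (f/fc)^2)
f/fc = 0.99 / 0.169626 = 5.836369
|H| = 1 / sqrt(1 + 34.063203) = 0.1688784
|H|_dB = 20*log10(0.1688784) = -15.45 dB

fc = 0.169626 Hz; |H(0.99 Hz)| = -15.45 dB


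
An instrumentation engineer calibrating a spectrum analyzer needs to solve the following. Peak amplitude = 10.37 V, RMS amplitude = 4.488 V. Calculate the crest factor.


Crest factor is the ratio of peak to RMS:
CF = V_peak / V_rms
   = 10.37 / 4.488
   = 2.3106

2.3106


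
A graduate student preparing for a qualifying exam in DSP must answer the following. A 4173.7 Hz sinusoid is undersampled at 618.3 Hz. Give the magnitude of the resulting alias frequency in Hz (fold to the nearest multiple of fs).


Compute the nearest integer multiple of fs to the signal:
n = round(4173.7 / 618.3) = 7
f_alias = |4173.7 - 7 * 618.3|
        = |4173.7 - 4328.1|
        = 154.4 Hz

154.4


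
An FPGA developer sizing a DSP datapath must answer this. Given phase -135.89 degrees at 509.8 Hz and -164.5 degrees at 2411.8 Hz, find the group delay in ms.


Group delay from phase difference:
tau = -d(phi)/d(omega)
d(phi) = -28.61 deg = -0.499339 rad
d(omega) = 2*pi*(2411.8 - 509.8) = 11950.6185 rad/s
tau = -(-0.499339) / 11950.6185
    = 0.0418 ms

0.0418 ms


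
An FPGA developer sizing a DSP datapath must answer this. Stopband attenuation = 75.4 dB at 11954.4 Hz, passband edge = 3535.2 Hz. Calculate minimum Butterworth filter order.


Butterworth filter order formula:
n = log10(10^(A/10) - 1) / (2 * log10(f_stop/f_pass))
10^(75.4/10) - 1 = 34673684.0453
f_stop/f_pass = 11954.4 / 3535.2 = 3.3815
n = 7.1251 -> ceil = 8

8


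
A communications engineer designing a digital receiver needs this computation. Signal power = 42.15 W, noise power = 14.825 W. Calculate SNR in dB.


SNR in decibels:
SNR = 10 * log10(Ps / Pn)
    = 10 * log10(42.15 / 14.825)
    = 10 * log10(2.8432)
    = 10 * 0.4538
    = 4.54 dB

4.54 dB


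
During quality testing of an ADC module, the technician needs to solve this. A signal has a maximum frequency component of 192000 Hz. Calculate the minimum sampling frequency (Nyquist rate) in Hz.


The Nyquist rate is twice the maximum frequency component.
fs_min = 2 * fmax
      = 2 * 192000
      = 384000 Hz

384000


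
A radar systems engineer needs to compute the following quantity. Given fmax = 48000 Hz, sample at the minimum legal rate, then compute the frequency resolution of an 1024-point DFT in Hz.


Step 1 — Nyquist sampling rate:
fs = 2 * fmax = 2 * 48000 = 96000 Hz

Step 2 — DFT bin spacing:
df = fs / N = 96000 / 1024 = 93.75 Hz

93.75 Hz


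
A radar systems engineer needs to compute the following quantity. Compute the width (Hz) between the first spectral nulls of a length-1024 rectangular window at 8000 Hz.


Main lobe width for a rectangular window:
Width = 2 * fs / N
      = 2 * 8000 / 1024
      = 16000 / 1024
      = 15.625 Hz

15.625 Hz


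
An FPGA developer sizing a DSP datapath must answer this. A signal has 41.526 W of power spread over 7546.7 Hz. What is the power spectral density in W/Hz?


Power spectral density:
PSD = P / BW
    = 41.526 / 7546.7
    = 0.00550254 W/Hz

0.00550254 W/Hz


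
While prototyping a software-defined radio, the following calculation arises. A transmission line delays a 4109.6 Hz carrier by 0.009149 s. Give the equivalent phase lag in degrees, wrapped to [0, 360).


Phase shift from frequency and time delay:
phi = 360 * f * t_delay
    = 360 * 4109.6 * 0.009149
    = 13535.54 degrees
    mod 360 = 215.54 degrees

215.54 degrees


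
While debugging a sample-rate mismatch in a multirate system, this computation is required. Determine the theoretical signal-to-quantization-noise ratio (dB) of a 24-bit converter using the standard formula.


Theoretical SNR for a full-scale sinusoid:
SNR = 6.02 * N + 1.76
    = 6.02 * 24 + 1.76
    = 144.48 + 1.76
    = 146.24 dB

146.24 dB


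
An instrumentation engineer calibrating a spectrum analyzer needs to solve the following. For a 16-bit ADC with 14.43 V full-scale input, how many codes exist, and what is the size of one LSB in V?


Step 1 — number of quantization levels:
L = 2^N = 2^16 = 65536

Step 2 — LSB step size:
delta = Vfs / L
      = 14.43 / 65536
      = 0.00022018 V

Levels = 65536; step size = 0.00022018 V


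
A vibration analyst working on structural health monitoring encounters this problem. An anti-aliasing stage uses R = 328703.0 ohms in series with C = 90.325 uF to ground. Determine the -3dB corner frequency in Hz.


Cutoff frequency of a first-order RC filter:
fc = 1 / (2 * pi * R * C)
C = 90.325 uF = 9.0325e-05 F
fc = 1 / (2 * pi * 328703.0 * 9.0325e-05)
   = 1 / 186.54839050684
   = 0.005361 Hz

0.005361 Hz


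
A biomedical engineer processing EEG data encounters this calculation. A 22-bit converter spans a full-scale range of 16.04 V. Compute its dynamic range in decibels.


Dynamic range from full-scale to LSB:
V_min = V_max / 2^bits = 16.04 / 2^22
DR = 20 * log10(V_max / V_min)
   = 20 * log10(2^22)
   = 20 * 22 * log10(2)
   = 132.45 dB

132.45 dB


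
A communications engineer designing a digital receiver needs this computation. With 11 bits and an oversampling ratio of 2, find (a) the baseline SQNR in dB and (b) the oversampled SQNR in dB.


Step 1 — baseline SQNR at Nyquist:
SQNR_base = 6.02*N + 1.76
          = 6.02*11 + 1.76
          = 67.98 dB

Step 2 — oversampling processing gain:
G = 10*log10(OSR) = 10*log10(2) = 3.01 dB

Step 3 — total:
SQNR_total = 67.98 + 3.01 = 70.99 dB

Base SQNR = 67.98 dB; oversampled SQNR = 70.99 dB


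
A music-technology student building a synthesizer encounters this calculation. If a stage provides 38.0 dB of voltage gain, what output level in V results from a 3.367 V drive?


Output voltage from dB gain:
V_out = V_in * 10^(gain_dB / 20)
      = 3.367 * 10^(38.0 / 20)
      = 3.367 * 79.432823
      = 267.4503 V

267.4503 V


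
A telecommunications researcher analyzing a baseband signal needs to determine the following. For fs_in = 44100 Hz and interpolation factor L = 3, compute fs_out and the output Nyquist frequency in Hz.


Step 1 — output sample rate after interpolation by L:
fs_out = L * fs_in = 3 * 44100 = 132300 Hz

Step 2 — Nyquist frequency of the output stream:
f_Nyq = fs_out / 2 = 132300 / 2 = 66150.0 Hz

fs_out = 132300 Hz; f_Nyquist = 66150.0 Hz


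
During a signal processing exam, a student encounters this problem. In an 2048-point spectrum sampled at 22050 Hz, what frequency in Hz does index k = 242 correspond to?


Frequency of DFT bin k:
f_k = k * fs / N
    = 242 * 22050 / 2048
    = 5336100 / 2048
    = 2605.518 Hz

2605.518 Hz


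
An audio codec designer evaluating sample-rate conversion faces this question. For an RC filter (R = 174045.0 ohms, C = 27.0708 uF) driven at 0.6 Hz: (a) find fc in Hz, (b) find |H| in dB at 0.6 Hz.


Step 1 — cutoff frequency:
fc = 1 / (2*pi*R*C)
C = 27.0708 uF = 2.70708e-05 F
fc = 1 / (2*pi*174045.0*2.70708e-05)
   = 0.0337798 Hz

Step 2 — magnitude at f = 0.6 Hz:
|H(f)| = 1 / sqrt(1 + (f/fc)^2)
f/fc = 0.6 / 0.0337798 = 17.762095
|H| = 1 / sqrt(1 + 315.492019) = 0.0562107
|H|_dB = 20*log10(0.0562107) = -25.0 dB

fc = 0.0337798 Hz; |H(0.6 Hz)| = -25.0 dB


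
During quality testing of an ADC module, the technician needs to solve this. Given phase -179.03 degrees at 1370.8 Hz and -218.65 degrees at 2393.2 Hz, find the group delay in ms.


Group delay from phase difference:
tau = -d(phi)/d(omega)
d(phi) = -39.62 deg = -0.691499 rad
d(omega) = 2*pi*(2393.2 - 1370.8) = 6423.9287 rad/s
tau = -(-0.691499) / 6423.9287
    = 0.1076 ms

0.1076 ms


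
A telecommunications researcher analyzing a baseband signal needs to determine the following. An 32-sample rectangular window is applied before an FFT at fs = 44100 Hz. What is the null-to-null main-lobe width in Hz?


Main lobe width for a rectangular window:
Width = 2 * fs / N
      = 2 * 44100 / 32
      = 88200 / 32
      = 2756.25 Hz

2756.25 Hz


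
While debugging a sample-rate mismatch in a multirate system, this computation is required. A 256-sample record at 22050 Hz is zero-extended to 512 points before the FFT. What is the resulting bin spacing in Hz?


Frequency resolution after zero-padding:
N_padded = 256 * 2 = 512
df = fs / N_padded
   = 22050 / 512
   = 43.0664 Hz

43.0664 Hz


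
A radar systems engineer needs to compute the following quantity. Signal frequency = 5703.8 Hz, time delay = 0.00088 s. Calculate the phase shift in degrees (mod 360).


Phase shift from frequency and time delay:
phi = 360 * f * t_delay
    = 360 * 5703.8 * 0.00088
    = 1806.96 degrees
    mod 360 = 6.96 degrees

6.96 degrees


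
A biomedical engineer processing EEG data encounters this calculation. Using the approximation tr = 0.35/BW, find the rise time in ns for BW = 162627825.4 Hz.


Rise time from bandwidth relationship:
tr = 0.35 / BW
   = 0.35 / 162627825.4
   = 2.152153232e-09 s
   = 2.1522 ns

2.1522 ns


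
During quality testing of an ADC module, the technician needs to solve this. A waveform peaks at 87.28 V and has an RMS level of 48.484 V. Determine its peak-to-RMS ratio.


Crest factor is the ratio of peak to RMS:
CF = V_peak / V_rms
   = 87.28 / 48.484
   = 1.8002

1.8002


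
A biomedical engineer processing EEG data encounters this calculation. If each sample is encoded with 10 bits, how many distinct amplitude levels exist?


Number of quantization levels = 2^N
= 2^10
= 1024

1024


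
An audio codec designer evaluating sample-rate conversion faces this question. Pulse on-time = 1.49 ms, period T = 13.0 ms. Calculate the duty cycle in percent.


Duty cycle as a percentage:
DC = (t_on / T) * 100
   = (1.49 / 13.0) * 100
   = 0.114615 * 100
   = 11.46 %

11.46 %


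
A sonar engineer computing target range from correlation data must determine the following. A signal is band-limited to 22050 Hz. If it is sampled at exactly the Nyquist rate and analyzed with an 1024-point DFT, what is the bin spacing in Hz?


Step 1 — Nyquist sampling rate:
fs = 2 * fmax = 2 * 22050 = 44100 Hz

Step 2 — DFT bin spacing:
df = fs / N = 44100 / 1024 = 43.0664 Hz

43.0664 Hz


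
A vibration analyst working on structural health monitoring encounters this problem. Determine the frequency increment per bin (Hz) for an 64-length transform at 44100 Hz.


DFT frequency resolution:
df = fs / N
   = 44100 / 64
   = 689.0625 Hz

689.0625 Hz


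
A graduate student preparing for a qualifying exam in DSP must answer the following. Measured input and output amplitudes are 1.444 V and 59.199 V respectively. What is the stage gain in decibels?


Voltage gain in dB:
G = 20 * log10(Vout / Vin)
  = 20 * log10(59.199 / 1.444)
  = 20 * log10(40.996537)
  = 20 * 1.612747
  = 32.25 dB

32.25 dB


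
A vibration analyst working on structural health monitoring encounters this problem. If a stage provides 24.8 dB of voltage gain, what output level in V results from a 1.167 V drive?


Output voltage from dB gain:
V_out = V_in * 10^(gain_dB / 20)
      = 1.167 * 10^(24.8 / 20)
      = 1.167 * 17.378008
      = 20.2801 V

20.2801 V


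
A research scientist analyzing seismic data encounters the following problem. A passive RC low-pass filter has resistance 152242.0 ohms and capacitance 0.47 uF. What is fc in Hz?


Cutoff frequency of a first-order RC filter:
fc = 1 / (2 * pi * R * C)
C = 0.47 uF = 4.7e-07 F
fc = 1 / (2 * pi * 152242.0 * 4.7e-07)
   = 1 / 0.44958540784175
   = 2.224271 Hz

2.224271 Hz


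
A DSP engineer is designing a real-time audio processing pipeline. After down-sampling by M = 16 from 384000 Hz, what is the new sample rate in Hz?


Decimation reduces the sample rate:
fs_out = fs_in / M
       = 384000 / 16
       = 24000.0 Hz

24000.0 Hz


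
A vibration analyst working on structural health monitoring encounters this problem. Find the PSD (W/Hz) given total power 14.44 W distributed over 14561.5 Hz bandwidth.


Power spectral density:
PSD = P / BW
    = 14.44 / 14561.5
    = 0.00099166 W/Hz

0.00099166 W/Hz


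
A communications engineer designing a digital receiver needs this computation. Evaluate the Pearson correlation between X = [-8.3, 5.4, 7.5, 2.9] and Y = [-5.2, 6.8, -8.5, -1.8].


Pearson correlation coefficient (population):
r = cov(X,Y) / (std(X) * std(Y))
Mean X = 1.875, Mean Y = -2.175
Cov(X,Y) = 6.805625
Std(X) = 6.096054, Std(Y) = 5.697532
r = 0.1959

0.1959


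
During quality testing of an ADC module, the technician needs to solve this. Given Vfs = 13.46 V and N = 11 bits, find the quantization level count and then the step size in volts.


Step 1 — number of quantization levels:
L = 2^N = 2^11 = 2048

Step 2 — LSB step size:
delta = Vfs / L
      = 13.46 / 2048
      = 0.00657227 V

Levels = 2048; step size = 0.00657227 V


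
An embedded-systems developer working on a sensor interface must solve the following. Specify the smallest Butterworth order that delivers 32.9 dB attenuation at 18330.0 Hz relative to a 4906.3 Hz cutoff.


Butterworth filter order formula:
n = log10(10^(A/10) - 1) / (2 * log10(f_stop/f_pass))
10^(32.9/10) - 1 = 1948.8446
f_stop/f_pass = 18330.0 / 4906.3 = 3.736
n = 2.8736 -> ceil = 3

3


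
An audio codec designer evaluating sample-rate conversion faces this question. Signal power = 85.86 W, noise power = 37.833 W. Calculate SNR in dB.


SNR in decibels:
SNR = 10 * log10(Ps / Pn)
    = 10 * log10(85.86 / 37.833)
    = 10 * log10(2.2694)
    = 10 * 0.3559
    = 3.56 dB

3.56 dB


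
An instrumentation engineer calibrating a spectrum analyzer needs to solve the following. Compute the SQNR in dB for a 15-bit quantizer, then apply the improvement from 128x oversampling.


Step 1 — baseline SQNR at Nyquist:
SQNR_base = 6.02*N + 1.76
          = 6.02*15 + 1.76
          = 92.06 dB

Step 2 — oversampling processing gain:
G = 10*log10(OSR) = 10*log10(128) = 21.07 dB

Step 3 — total:
SQNR_total = 92.06 + 21.07 = 113.13 dB

Base SQNR = 92.06 dB; oversampled SQNR = 113.13 dB


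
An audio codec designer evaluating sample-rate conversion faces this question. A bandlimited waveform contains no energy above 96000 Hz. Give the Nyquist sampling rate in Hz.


The Nyquist rate is twice the maximum frequency component.
fs_min = 2 * fmax
      = 2 * 96000
      = 192000 Hz

192000


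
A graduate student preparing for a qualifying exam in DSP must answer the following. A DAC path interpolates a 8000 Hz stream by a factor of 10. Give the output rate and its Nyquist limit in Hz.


Step 1 — output sample rate after interpolation by L:
fs_out = L * fs_in = 10 * 8000 = 80000 Hz

Step 2 — Nyquist frequency of the output stream:
f_Nyq = fs_out / 2 = 80000 / 2 = 40000.0 Hz

fs_out = 80000 Hz; f_Nyquist = 40000.0 Hz


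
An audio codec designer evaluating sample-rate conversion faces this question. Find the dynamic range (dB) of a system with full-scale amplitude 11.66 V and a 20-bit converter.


Dynamic range from full-scale to LSB:
V_min = V_max / 2^bits = 11.66 / 2^20
DR = 20 * log10(V_max / V_min)
   = 20 * log10(2^20)
   = 20 * 20 * log10(2)
   = 120.41 dB

120.41 dB


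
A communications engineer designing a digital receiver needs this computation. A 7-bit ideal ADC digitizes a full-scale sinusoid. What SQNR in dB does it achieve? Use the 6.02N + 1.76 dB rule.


Theoretical SNR for a full-scale sinusoid:
SNR = 6.02 * N + 1.76
    = 6.02 * 7 + 1.76
    = 42.14 + 1.76
    = 43.9 dB

43.9 dB


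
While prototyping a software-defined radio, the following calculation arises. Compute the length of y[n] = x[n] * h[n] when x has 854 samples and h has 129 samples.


Linear convolution output length:
L = N + M - 1
  = 854 + 129 - 1
  = 982 samples

982


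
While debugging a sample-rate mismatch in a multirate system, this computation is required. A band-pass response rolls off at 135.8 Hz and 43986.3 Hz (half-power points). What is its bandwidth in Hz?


Bandwidth is the difference of -3dB frequencies:
BW = f_high - f_low
   = 43986.3 - 135.8
   = 43850.5 Hz

43850.5 Hz


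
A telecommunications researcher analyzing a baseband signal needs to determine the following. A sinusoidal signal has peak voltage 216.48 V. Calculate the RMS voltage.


RMS voltage for a sinusoidal waveform:
V_rms = V_peak / sqrt(2)
      = 216.48 / 1.414214
      = 153.074 V

153.074 V


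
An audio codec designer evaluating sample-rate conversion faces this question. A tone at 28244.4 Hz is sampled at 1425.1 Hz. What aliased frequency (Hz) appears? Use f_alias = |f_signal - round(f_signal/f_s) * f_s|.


Compute the nearest integer multiple of fs to the signal:
n = round(28244.4 / 1425.1) = 20
f_alias = |28244.4 - 20 * 1425.1|
        = |28244.4 - 28502.0|
        = 257.6 Hz

257.6


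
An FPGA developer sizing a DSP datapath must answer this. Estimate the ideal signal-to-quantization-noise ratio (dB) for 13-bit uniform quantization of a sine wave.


Theoretical SNR for a full-scale sinusoid:
SNR = 6.02 * N + 1.76
    = 6.02 * 13 + 1.76
    = 78.26 + 1.76
    = 80.02 dB

80.02 dB


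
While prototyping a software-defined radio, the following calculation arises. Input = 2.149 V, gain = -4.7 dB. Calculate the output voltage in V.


Output voltage from dB gain:
V_out = V_in * 10^(gain_dB / 20)
      = 2.149 * 10^(-4.7 / 20)
      = 2.149 * 0.582103
      = 1.2509 V

1.2509 V


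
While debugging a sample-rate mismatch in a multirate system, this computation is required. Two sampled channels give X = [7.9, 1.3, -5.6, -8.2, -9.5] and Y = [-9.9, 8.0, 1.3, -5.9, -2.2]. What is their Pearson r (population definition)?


Pearson correlation coefficient (population):
r = cov(X,Y) / (std(X) * std(Y))
Mean X = -2.82, Mean Y = -1.74
Cov(X,Y) = -6.0688
Std(X) = 6.529747, Std(Y) = 6.13534
r = -0.1515

-0.1515


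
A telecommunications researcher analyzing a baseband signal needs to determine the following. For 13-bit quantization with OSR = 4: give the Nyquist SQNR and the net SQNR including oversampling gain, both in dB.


Step 1 — baseline SQNR at Nyquist:
SQNR_base = 6.02*N + 1.76
          = 6.02*13 + 1.76
          = 80.02 dB

Step 2 — oversampling processing gain:
G = 10*log10(OSR) = 10*log10(4) = 6.02 dB

Step 3 — total:
SQNR_total = 80.02 + 6.02 = 86.04 dB

Base SQNR = 80.02 dB; oversampled SQNR = 86.04 dB


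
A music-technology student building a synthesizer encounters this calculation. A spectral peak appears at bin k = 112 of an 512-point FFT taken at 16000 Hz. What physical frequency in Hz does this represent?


Frequency of DFT bin k:
f_k = k * fs / N
    = 112 * 16000 / 512
    = 1792000 / 512
    = 3500.0 Hz

3500.0 Hz


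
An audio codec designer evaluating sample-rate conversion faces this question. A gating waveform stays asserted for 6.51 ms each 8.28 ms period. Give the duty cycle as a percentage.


Duty cycle as a percentage:
DC = (t_on / T) * 100
   = (6.51 / 8.28) * 100
   = 0.786232 * 100
   = 78.62 %

78.62 %


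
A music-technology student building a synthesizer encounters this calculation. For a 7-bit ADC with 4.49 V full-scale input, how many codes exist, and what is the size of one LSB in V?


Step 1 — number of quantization levels:
L = 2^N = 2^7 = 128

Step 2 — LSB step size:
delta = Vfs / L
      = 4.49 / 128
      = 0.03507813 V

Levels = 128; step size = 0.03507813 V


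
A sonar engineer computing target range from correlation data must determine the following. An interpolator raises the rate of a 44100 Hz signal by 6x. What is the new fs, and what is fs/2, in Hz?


Step 1 — output sample rate after interpolation by L:
fs_out = L * fs_in = 6 * 44100 = 264600 Hz

Step 2 — Nyquist frequency of the output stream:
f_Nyq = fs_out / 2 = 264600 / 2 = 132300.0 Hz

fs_out = 264600 Hz; f_Nyquist = 132300.0 Hz


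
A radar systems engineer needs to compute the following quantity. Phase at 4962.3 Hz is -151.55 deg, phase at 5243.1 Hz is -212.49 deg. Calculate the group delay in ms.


Group delay from phase difference:
tau = -d(phi)/d(omega)
d(phi) = -60.94 deg = -1.063604 rad
d(omega) = 2*pi*(5243.1 - 4962.3) = 1764.3184 rad/s
tau = -(-1.063604) / 1764.3184
    = 0.6028 ms

0.6028 ms


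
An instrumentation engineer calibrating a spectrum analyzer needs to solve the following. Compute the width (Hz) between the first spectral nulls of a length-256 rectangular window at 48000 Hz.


Main lobe width for a rectangular window:
Width = 2 * fs / N
      = 2 * 48000 / 256
      = 96000 / 256
      = 375.0 Hz

375.0 Hz


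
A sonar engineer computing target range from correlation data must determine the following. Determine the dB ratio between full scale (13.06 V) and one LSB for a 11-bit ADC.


Dynamic range from full-scale to LSB:
V_min = V_max / 2^bits = 13.06 / 2^11
DR = 20 * log10(V_max / V_min)
   = 20 * log10(2^11)
   = 20 * 11 * log10(2)
   = 66.23 dB

66.23 dB


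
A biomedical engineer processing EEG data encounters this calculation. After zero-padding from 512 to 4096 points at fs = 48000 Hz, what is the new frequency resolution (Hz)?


Frequency resolution after zero-padding:
N_padded = 512 * 8 = 4096
df = fs / N_padded
   = 48000 / 4096
   = 11.7188 Hz

11.7188 Hz


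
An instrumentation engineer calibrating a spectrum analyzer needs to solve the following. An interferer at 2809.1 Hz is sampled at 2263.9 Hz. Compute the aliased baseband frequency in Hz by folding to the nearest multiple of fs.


Compute the nearest integer multiple of fs to the signal:
n = round(2809.1 / 2263.9) = 1
f_alias = |2809.1 - 1 * 2263.9|
        = |2809.1 - 2263.9|
        = 545.2 Hz

545.2


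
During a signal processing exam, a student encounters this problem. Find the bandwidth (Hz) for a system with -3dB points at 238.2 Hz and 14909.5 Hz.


Bandwidth is the difference of -3dB frequencies:
BW = f_high - f_low
   = 14909.5 - 238.2
   = 14671.3 Hz

14671.3 Hz


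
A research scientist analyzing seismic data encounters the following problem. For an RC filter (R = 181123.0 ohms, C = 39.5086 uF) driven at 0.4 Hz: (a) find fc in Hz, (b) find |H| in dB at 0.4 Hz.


Step 1 — cutoff frequency:
fc = 1 / (2*pi*R*C)
C = 39.5086 uF = 3.95086e-05 F
fc = 1 / (2*pi*181123.0*3.95086e-05)
   = 0.022241 Hz

Step 2 — magnitude at f = 0.4 Hz:
|H(f)| = 1 / sqrt(1 + (f/fc)^2)
f/fc = 0.4 / 0.022241 = 17.984803
|H| = 1 / sqrt(1 + 323.453139) = 0.0555167
|H|_dB = 20*log10(0.0555167) = -25.11 dB

fc = 0.022241 Hz; |H(0.4 Hz)| = -25.11 dB


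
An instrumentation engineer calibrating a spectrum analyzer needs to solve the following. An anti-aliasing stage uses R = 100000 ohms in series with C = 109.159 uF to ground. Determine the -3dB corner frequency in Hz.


Cutoff frequency of a first-order RC filter:
fc = 1 / (2 * pi * R * C)
C = 109.159 uF = 0.000109159 F
fc = 1 / (2 * pi * 100000 * 0.000109159)
   = 1 / 68.586622494642
   = 0.01458 Hz

0.01458 Hz


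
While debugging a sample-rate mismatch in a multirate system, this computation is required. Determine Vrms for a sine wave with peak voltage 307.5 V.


RMS voltage for a sinusoidal waveform:
V_rms = V_peak / sqrt(2)
      = 307.5 / 1.414214
      = 217.435 V

217.435 V


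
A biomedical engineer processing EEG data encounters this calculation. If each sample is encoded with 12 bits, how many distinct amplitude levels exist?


Number of quantization levels = 2^N
= 2^12
= 4096

4096


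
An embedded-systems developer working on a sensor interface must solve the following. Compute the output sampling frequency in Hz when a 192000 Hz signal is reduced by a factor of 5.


Decimation reduces the sample rate:
fs_out = fs_in / M
       = 192000 / 5
       = 38400.0 Hz

38400.0 Hz


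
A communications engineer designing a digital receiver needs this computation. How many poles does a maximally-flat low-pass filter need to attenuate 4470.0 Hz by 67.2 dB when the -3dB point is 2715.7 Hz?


Butterworth filter order formula:
n = log10(10^(A/10) - 1) / (2 * log10(f_stop/f_pass))
10^(67.2/10) - 1 = 5248073.6025
f_stop/f_pass = 4470.0 / 2715.7 = 1.646
n = 15.525 -> ceil = 16

16


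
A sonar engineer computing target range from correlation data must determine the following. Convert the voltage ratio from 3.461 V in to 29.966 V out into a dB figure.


Voltage gain in dB:
G = 20 * log10(Vout / Vin)
  = 20 * log10(29.966 / 3.461)
  = 20 * log10(8.658191)
  = 20 * 0.937427
  = 18.75 dB

18.75 dB


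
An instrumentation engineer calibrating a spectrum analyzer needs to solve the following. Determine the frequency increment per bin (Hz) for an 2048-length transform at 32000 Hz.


DFT frequency resolution:
df = fs / N
   = 32000 / 2048
   = 15.625 Hz

15.625 Hz


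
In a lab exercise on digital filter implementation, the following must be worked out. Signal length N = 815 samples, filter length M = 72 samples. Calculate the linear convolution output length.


Linear convolution output length:
L = N + M - 1
  = 815 + 72 - 1
  = 886 samples

886


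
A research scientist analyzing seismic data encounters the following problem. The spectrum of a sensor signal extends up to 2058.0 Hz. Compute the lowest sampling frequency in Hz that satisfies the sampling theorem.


The Nyquist rate is twice the maximum frequency component.
fs_min = 2 * fmax
      = 2 * 2058.0
      = 4116.0 Hz

4116.0


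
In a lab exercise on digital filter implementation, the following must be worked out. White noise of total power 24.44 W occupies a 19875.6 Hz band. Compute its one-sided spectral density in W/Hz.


Power spectral density:
PSD = P / BW
    = 24.44 / 19875.6
    = 0.00122965 W/Hz

0.00122965 W/Hz


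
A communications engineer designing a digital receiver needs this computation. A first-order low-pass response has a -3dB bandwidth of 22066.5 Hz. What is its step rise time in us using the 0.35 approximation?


Rise time from bandwidth relationship:
tr = 0.35 / BW
   = 0.35 / 22066.5
   = 1.586114699e-05 s
   = 15.8611 us

15.8611 us


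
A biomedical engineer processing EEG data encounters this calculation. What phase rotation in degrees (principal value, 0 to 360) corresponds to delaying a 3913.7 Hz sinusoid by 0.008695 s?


Phase shift from frequency and time delay:
phi = 360 * f * t_delay
    = 360 * 3913.7 * 0.008695
    = 12250.66 degrees
    mod 360 = 10.66 degrees

10.66 degrees


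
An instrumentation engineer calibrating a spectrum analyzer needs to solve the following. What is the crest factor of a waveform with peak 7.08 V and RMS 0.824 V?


Crest factor is the ratio of peak to RMS:
CF = V_peak / V_rms
   = 7.08 / 0.824
   = 8.5922

8.5922


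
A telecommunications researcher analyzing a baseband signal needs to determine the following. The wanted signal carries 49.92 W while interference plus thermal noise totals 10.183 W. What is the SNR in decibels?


SNR in decibels:
SNR = 10 * log10(Ps / Pn)
    = 10 * log10(49.92 / 10.183)
    = 10 * log10(4.9023)
    = 10 * 0.6904
    = 6.9 dB

6.9 dB


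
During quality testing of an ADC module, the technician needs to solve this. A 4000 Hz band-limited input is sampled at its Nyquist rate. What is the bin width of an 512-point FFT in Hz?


Step 1 — Nyquist sampling rate:
fs = 2 * fmax = 2 * 4000 = 8000 Hz

Step 2 — DFT bin spacing:
df = fs / N = 8000 / 512 = 15.625 Hz

15.625 Hz


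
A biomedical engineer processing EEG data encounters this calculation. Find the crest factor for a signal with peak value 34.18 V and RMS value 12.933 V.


Crest factor is the ratio of peak to RMS:
CF = V_peak / V_rms
   = 34.18 / 12.933
   = 2.6429

2.6429


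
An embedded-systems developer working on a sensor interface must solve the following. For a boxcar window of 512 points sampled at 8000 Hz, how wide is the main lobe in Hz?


Main lobe width for a rectangular window:
Width = 2 * fs / N
      = 2 * 8000 / 512
      = 16000 / 512
      = 31.25 Hz

31.25 Hz


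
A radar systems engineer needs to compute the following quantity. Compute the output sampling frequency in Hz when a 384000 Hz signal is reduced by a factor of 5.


Decimation reduces the sample rate:
fs_out = fs_in / M
       = 384000 / 5
       = 76800.0 Hz

76800.0 Hz


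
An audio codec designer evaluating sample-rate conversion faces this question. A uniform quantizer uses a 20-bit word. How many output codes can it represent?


Number of quantization levels = 2^N
= 2^20
= 1048576

1048576


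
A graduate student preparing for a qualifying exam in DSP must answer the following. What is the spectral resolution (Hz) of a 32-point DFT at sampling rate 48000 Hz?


DFT frequency resolution:
df = fs / N
   = 48000 / 32
   = 1500.0 Hz

1500.0 Hz


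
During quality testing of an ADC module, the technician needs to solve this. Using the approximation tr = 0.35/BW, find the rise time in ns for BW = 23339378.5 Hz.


Rise time from bandwidth relationship:
tr = 0.35 / BW
   = 0.35 / 23339378.5
   = 1.499611483e-08 s
   = 14.9961 ns

14.9961 ns


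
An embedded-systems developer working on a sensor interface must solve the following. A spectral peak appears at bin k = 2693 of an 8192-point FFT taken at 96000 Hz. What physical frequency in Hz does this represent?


Frequency of DFT bin k:
f_k = k * fs / N
    = 2693 * 96000 / 8192
    = 258528000 / 8192
    = 31558.594 Hz

31558.594 Hz


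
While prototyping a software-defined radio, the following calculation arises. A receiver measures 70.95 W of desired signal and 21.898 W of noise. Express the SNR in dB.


SNR in decibels:
SNR = 10 * log10(Ps / Pn)
    = 10 * log10(70.95 / 21.898)
    = 10 * log10(3.24)
    = 10 * 0.5105
    = 5.11 dB

5.11 dB
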